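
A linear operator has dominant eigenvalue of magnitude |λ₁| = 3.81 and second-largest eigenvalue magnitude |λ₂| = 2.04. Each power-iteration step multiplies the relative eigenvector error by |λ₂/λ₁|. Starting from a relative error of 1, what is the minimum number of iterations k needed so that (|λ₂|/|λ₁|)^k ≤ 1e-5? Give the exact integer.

|λ₂/λ₁| = 2.04/3.81 = 0.53543
Need k ≥ ln(1e-5) / ln(0.53543) = -11.5129 / -0.6247 ≈ 18.430
Smallest integer k satisfying the bound: 19

19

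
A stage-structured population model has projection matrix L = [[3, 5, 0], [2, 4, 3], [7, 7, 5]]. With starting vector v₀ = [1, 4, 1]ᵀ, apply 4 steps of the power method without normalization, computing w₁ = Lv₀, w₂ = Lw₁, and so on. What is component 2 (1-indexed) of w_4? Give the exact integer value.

31556

w1 = Lv₀ = (23, 21, 40)
w2 = Lw1 = (174, 250, 508)
w3 = Lw2 = (1772, 2872, 5508)
w4 = Lw3 = (19676, 31556, 60048)
The requested component of w4 is 31556.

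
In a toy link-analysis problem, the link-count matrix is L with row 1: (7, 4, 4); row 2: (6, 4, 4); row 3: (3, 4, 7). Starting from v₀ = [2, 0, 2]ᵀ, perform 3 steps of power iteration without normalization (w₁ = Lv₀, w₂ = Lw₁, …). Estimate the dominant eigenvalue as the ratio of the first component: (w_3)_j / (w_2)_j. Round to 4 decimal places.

w1 = Lv₀ = (22, 20, 20)
w2 = Lw1 = (314, 292, 286)
w3 = Lw2 = (4510, 4196, 4112)
Ratio at component: 4510 / 314 = 14.3631

14.3631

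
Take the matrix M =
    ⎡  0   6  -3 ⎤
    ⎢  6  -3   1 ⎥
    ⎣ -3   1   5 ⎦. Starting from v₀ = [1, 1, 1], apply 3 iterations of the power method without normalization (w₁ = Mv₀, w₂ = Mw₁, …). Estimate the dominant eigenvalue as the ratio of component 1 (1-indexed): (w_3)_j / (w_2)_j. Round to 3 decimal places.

λ ≈ 1.600

w1 = Mv₀ = (3, 4, 3)
w2 = Mw1 = (15, 9, 10)
w3 = Mw2 = (24, 73, 14)
Ratio at component: 24 / 15 = 1.600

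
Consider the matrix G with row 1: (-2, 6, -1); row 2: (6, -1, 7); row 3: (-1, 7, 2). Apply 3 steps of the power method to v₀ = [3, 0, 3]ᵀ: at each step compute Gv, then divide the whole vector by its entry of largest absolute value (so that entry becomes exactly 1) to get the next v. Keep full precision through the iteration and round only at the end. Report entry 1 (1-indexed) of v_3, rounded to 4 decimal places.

Gv0 = (-9.00000, 39.00000, 3.00000); divide by 39.00000 → v1 = (-0.23077, 1.00000, 0.07692)
Gv1 = (6.38462, -1.84615, 7.38462); divide by 7.38462 → v2 = (0.86458, -0.25000, 1.00000)
Gv2 = (-4.22917, 12.43750, -0.61458); divide by 12.43750 → v3 = (-0.34003, 1.00000, -0.04941)
Requested entry of v3: -1218/3582 = -0.3400

-0.3400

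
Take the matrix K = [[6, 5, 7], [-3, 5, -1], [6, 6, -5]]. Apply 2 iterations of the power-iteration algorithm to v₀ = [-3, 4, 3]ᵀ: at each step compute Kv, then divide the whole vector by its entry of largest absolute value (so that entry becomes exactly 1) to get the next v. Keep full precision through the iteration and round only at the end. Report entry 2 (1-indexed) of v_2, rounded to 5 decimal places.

0.20649

Kv0 = (23.000000, 26.000000, -9.000000); divide by 26.000000 → v1 = (0.884615, 1.000000, -0.346154)
Kv1 = (7.884615, 2.692308, 13.038462); divide by 13.038462 → v2 = (0.604720, 0.206490, 1.000000)
Requested entry of v2: 70/339 = 0.20649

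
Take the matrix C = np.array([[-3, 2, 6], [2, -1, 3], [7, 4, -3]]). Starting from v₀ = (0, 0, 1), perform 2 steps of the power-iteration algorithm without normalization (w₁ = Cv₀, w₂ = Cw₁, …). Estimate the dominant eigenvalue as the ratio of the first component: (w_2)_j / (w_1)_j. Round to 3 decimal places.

w1 = Cv₀ = ((-3)·0 + 2·0 + 6·1; 2·0 + (-1)·0 + 3·1; 7·0 + 4·0 + (-3)·1) = (6, 3, -3)
w2 = Cw1 = ((-3)·6 + 2·3 + 6·(-3); 2·6 + (-1)·3 + 3·(-3); 7·6 + 4·3 + (-3)·(-3)) = (-30, 0, 63)
Ratio at component: -30 / 6 = -5.000

-5.000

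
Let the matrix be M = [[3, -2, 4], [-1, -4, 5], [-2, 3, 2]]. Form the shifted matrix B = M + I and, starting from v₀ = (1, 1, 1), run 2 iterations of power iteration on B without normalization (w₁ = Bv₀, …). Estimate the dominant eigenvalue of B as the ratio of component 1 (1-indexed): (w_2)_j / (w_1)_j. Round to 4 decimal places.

μ ≈ 6.3333

B = M + I has rows (4, -2, 4); (-1, -3, 5); (-2, 3, 3)
w1 = Bv₀ = (6, 1, 4)
w2 = Bw1 = (38, 11, 3)
Ratio: 38/6 = 6.3333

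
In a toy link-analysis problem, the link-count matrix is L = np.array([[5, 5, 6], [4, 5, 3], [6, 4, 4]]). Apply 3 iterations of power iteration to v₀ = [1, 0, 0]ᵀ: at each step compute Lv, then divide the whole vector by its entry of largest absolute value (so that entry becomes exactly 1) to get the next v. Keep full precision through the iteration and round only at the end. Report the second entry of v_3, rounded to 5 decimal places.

0.73901

Lv0 = (5.000000, 4.000000, 6.000000); divide by 6.000000 → v1 = (0.833333, 0.666667, 1.000000)
Lv1 = (13.500000, 9.666667, 11.666667); divide by 13.500000 → v2 = (1.000000, 0.716049, 0.864198)
Lv2 = (13.765432, 10.172840, 12.320988); divide by 13.765432 → v3 = (1.000000, 0.739013, 0.895067)
Requested entry of v3: 824/1115 = 0.73901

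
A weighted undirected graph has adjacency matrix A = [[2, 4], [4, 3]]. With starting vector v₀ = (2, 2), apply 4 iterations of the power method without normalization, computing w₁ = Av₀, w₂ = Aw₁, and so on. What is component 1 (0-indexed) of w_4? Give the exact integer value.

3850

w1 = Av₀ = (12, 14)
w2 = Aw1 = (80, 90)
w3 = Aw2 = (520, 590)
w4 = Aw3 = (3400, 3850)
The requested component of w4 is 3850.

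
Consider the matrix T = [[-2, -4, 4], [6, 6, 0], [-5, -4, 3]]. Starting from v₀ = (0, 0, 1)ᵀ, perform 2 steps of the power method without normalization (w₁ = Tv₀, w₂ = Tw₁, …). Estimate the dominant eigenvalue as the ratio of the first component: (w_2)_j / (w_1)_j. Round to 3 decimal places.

w1 = Tv₀ = (4, 0, 3)
w2 = Tw1 = (4, 24, -11)
Ratio at component: 4 / 4 = 1.000

1.000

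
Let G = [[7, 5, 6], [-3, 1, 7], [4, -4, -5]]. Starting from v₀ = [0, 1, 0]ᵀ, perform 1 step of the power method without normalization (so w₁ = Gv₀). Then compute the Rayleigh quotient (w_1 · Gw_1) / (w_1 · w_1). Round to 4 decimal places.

w1 = Gv₀ = (5, 1, -4)
Gw1 = (16, -42, 36)
w1·Gw1 = 5·16 + 1·(-42) + (-4)·36 = -106; w1·w1 = 5·5 + 1·1 + (-4)·(-4) = 42
λ ≈ -106/42 = -2.5238

λ ≈ -2.5238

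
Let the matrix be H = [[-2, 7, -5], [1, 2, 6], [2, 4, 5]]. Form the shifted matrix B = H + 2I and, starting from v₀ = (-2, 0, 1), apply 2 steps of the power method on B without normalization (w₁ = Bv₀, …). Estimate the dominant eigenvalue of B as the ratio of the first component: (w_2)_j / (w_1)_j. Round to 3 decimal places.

μ ≈ -2.600

B = H + 2I has rows (0, 7, -5); (1, 4, 6); (2, 4, 7)
w1 = Bv₀ = (-5, 4, 3)
w2 = Bw1 = (13, 29, 27)
Ratio: 13/-5 = -2.600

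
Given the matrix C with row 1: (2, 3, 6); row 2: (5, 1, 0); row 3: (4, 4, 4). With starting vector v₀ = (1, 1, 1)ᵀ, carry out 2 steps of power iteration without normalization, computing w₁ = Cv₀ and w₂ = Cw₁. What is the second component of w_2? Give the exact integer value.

61

w1 = Cv₀ = (11, 6, 12)
w2 = Cw1 = (112, 61, 116)
The requested component of w2 is 61.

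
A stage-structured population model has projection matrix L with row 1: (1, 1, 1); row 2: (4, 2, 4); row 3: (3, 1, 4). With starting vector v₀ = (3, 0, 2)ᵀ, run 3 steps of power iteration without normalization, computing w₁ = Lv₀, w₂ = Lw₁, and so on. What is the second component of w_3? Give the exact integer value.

w1 = Lv₀ = (1·3 + 1·0 + 1·2; 4·3 + 2·0 + 4·2; 3·3 + 1·0 + 4·2) = (5, 20, 17)
w2 = Lw1 = (1·5 + 1·20 + 1·17; 4·5 + 2·20 + 4·17; 3·5 + 1·20 + 4·17) = (42, 128, 103)
w3 = Lw2 = (273, 836, 666)
The requested component of w3 is 836.

836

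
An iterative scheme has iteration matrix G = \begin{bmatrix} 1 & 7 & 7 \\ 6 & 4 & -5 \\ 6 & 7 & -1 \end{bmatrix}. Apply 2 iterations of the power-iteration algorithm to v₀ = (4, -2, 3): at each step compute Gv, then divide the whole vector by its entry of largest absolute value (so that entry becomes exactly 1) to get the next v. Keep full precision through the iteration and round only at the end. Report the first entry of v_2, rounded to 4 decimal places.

Gv0 = (11.00000, 1.00000, 7.00000); divide by 11.00000 → v1 = (1.00000, 0.09091, 0.63636)
Gv1 = (6.09091, 3.18182, 6.00000); divide by 6.09091 → v2 = (1.00000, 0.52239, 0.98507)
Requested entry of v2: 67/67 = 1.0000

1.0000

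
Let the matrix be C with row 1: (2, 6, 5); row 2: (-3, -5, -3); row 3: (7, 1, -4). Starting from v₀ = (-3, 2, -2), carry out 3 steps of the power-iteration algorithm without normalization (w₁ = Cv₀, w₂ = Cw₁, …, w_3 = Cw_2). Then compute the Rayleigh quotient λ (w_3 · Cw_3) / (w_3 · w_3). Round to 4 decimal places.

-8.1542

w1 = Cv₀ = (-4, 5, -11)
w2 = Cw1 = (-33, 20, 21)
w3 = Cw2 = (159, -64, -295)
Cw3 = (-1541, 728, 2229)
w3·Cw3 = 159·(-1541) + (-64)·728 + (-295)·2229 = -949166; w3·w3 = 159·159 + (-64)·(-64) + (-295)·(-295) = 116402
λ ≈ -949166/116402 = -8.1542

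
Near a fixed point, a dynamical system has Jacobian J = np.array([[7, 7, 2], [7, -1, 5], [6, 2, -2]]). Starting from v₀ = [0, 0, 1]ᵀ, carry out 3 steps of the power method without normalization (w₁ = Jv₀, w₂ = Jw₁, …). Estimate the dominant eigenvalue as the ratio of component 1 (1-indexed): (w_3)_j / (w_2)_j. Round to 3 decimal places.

8.000

w1 = Jv₀ = (7·0 + 7·0 + 2·1; 7·0 + (-1)·0 + 5·1; 6·0 + 2·0 + (-2)·1) = (2, 5, -2)
w2 = Jw1 = (7·2 + 7·5 + 2·(-2); 7·2 + (-1)·5 + 5·(-2); 6·2 + 2·5 + (-2)·(-2)) = (45, -1, 26)
w3 = Jw2 = (360, 446, 216)
Ratio at component: 360 / 45 = 8.000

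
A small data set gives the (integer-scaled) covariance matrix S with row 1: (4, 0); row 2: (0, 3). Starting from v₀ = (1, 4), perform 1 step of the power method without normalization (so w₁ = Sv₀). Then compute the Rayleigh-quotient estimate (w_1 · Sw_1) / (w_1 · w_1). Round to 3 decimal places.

λ ≈ 3.100

w1 = Sv₀ = (4·1 + 0·4; 0·1 + 3·4) = (4, 12)
Sw1 = (16, 36)
w1·Sw1 = 4·16 + 12·36 = 496; w1·w1 = 4·4 + 12·12 = 160
λ ≈ 496/160 = 3.100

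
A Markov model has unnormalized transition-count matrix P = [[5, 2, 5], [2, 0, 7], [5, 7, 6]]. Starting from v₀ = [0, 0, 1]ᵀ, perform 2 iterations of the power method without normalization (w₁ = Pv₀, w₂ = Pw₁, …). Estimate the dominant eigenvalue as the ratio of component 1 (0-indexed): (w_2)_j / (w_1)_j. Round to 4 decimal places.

λ ≈ 7.4286

w1 = Pv₀ = (5·0 + 2·0 + 5·1; 2·0 + 0·0 + 7·1; 5·0 + 7·0 + 6·1) = (5, 7, 6)
w2 = Pw1 = (5·5 + 2·7 + 5·6; 2·5 + 0·7 + 7·6; 5·5 + 7·7 + 6·6) = (69, 52, 110)
Ratio at component: 52 / 7 = 7.4286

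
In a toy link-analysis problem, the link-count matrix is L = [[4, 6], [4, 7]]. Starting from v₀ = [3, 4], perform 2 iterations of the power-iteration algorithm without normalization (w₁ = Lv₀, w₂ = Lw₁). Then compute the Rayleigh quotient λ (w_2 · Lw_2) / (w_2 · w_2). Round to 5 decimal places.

w1 = Lv₀ = (36, 40)
w2 = Lw1 = (384, 424)
Lw2 = (4080, 4504)
w2·Lw2 = 384·4080 + 424·4504 = 3476416; w2·w2 = 384·384 + 424·424 = 327232
λ ≈ 3476416/327232 = 10.62370

10.62370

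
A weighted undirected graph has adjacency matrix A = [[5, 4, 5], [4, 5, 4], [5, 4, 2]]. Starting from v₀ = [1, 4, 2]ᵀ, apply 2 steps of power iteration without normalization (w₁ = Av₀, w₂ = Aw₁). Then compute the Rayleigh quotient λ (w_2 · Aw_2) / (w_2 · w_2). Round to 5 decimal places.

w1 = Av₀ = (31, 32, 25)
w2 = Aw1 = (408, 384, 333)
Aw2 = (5241, 4884, 4242)
w2·Aw2 = 408·5241 + 384·4884 + 333·4242 = 5426370; w2·w2 = 408·408 + 384·384 + 333·333 = 424809
λ ≈ 5426370/424809 = 12.77367

12.77367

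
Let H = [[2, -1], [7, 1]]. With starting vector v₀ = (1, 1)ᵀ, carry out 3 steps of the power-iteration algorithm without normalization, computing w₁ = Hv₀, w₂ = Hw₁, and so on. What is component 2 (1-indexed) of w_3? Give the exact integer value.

w1 = Hv₀ = (2·1 + (-1)·1; 7·1 + 1·1) = (1, 8)
w2 = Hw1 = (2·1 + (-1)·8; 7·1 + 1·8) = (-6, 15)
w3 = Hw2 = (-27, -27)
The requested component of w3 is -27.

-27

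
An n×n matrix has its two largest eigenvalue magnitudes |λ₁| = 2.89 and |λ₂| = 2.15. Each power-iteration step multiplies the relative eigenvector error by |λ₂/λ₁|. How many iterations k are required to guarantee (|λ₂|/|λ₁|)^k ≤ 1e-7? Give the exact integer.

55

|λ₂/λ₁| = 2.15/2.89 = 0.74394
Need k ≥ ln(1e-7) / ln(0.74394) = -16.1181 / -0.2958 ≈ 54.492
Smallest integer k satisfying the bound: 55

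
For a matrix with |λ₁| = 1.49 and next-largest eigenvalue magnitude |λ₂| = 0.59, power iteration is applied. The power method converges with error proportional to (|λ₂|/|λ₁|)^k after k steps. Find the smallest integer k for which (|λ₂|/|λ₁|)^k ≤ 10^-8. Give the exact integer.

|λ₂/λ₁| = 0.59/1.49 = 0.39597
Need k ≥ ln(10^-8) / ln(0.39597) = -18.4207 / -0.9264 ≈ 19.884
Smallest integer k satisfying the bound: 20

20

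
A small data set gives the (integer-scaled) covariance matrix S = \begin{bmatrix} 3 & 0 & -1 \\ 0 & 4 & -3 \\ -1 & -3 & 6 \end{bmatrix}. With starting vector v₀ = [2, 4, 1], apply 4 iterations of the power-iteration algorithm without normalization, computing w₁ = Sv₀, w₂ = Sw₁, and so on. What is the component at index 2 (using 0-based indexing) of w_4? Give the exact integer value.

-6719

w1 = Sv₀ = (3·2 + 0·4 + (-1)·1; 0·2 + 4·4 + (-3)·1; (-1)·2 + (-3)·4 + 6·1) = (5, 13, -8)
w2 = Sw1 = (3·5 + 0·13 + (-1)·(-8); 0·5 + 4·13 + (-3)·(-8); (-1)·5 + (-3)·13 + 6·(-8)) = (23, 76, -92)
w3 = Sw2 = (161, 580, -803)
w4 = Sw3 = (1286, 4729, -6719)
The requested component of w4 is -6719.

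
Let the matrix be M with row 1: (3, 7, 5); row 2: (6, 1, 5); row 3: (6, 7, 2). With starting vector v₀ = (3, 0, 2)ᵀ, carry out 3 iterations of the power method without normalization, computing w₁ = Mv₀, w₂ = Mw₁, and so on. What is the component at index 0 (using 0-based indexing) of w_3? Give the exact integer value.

4623

w1 = Mv₀ = (3·3 + 7·0 + 5·2; 6·3 + 1·0 + 5·2; 6·3 + 7·0 + 2·2) = (19, 28, 22)
w2 = Mw1 = (3·19 + 7·28 + 5·22; 6·19 + 1·28 + 5·22; 6·19 + 7·28 + 2·22) = (363, 252, 354)
w3 = Mw2 = (4623, 4200, 4650)
The requested component of w3 is 4623.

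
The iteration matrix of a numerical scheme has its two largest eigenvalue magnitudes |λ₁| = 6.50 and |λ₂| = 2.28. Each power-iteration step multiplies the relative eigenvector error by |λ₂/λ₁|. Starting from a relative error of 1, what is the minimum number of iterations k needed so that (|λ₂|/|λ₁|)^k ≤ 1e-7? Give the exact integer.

|λ₂/λ₁| = 2.28/6.50 = 0.35077
Need k ≥ ln(1e-7) / ln(0.35077) = -16.1181 / -1.0476 ≈ 15.385
Smallest integer k satisfying the bound: 16

16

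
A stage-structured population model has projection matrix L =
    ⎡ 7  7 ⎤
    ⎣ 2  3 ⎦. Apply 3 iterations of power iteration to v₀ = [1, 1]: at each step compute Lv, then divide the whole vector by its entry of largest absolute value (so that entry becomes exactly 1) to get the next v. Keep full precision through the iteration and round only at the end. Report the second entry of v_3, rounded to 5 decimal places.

Lv0 = (14.000000, 5.000000); divide by 14.000000 → v1 = (1.000000, 0.357143)
Lv1 = (9.500000, 3.071429); divide by 9.500000 → v2 = (1.000000, 0.323308)
Lv2 = (9.263158, 2.969925); divide by 9.263158 → v3 = (1.000000, 0.320617)
Requested entry of v3: 395/1232 = 0.32062

0.32062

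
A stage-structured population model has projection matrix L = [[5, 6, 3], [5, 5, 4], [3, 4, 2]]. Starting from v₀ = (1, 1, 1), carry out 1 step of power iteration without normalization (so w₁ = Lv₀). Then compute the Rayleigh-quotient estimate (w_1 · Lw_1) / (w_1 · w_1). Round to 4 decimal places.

12.7738

w1 = Lv₀ = (5·1 + 6·1 + 3·1; 5·1 + 5·1 + 4·1; 3·1 + 4·1 + 2·1) = (14, 14, 9)
Lw1 = (181, 176, 116)
w1·Lw1 = 14·181 + 14·176 + 9·116 = 6042; w1·w1 = 14·14 + 14·14 + 9·9 = 473
λ ≈ 6042/473 = 12.7738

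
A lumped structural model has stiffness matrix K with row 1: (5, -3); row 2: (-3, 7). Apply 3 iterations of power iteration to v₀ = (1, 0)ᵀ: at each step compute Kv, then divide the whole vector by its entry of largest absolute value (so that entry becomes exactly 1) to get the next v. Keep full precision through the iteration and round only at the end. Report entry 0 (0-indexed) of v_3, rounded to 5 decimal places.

Kv0 = (5.000000, -3.000000); divide by 5.000000 → v1 = (1.000000, -0.600000)
Kv1 = (6.800000, -7.200000); divide by -7.200000 → v2 = (-0.944444, 1.000000)
Kv2 = (-7.722222, 9.833333); divide by 9.833333 → v3 = (-0.785311, 1.000000)
Requested entry of v3: 278/-354 = -0.78531

-0.78531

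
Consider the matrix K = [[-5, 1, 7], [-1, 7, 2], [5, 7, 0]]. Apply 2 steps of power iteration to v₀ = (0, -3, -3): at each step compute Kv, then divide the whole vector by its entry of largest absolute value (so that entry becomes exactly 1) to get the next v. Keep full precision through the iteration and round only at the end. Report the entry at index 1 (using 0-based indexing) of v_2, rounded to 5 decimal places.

0.66990

Kv0 = (-24.000000, -27.000000, -21.000000); divide by -27.000000 → v1 = (0.888889, 1.000000, 0.777778)
Kv1 = (2.000000, 7.666667, 11.444444); divide by 11.444444 → v2 = (0.174757, 0.669903, 1.000000)
Requested entry of v2: -207/-309 = 0.66990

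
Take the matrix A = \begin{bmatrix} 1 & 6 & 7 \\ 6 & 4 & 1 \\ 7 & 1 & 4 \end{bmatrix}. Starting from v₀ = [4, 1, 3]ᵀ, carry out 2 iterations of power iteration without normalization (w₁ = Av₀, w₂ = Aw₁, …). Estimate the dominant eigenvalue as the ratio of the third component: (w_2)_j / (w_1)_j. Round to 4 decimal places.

w1 = Av₀ = (1·4 + 6·1 + 7·3; 6·4 + 4·1 + 1·3; 7·4 + 1·1 + 4·3) = (31, 31, 41)
w2 = Aw1 = (1·31 + 6·31 + 7·41; 6·31 + 4·31 + 1·41; 7·31 + 1·31 + 4·41) = (504, 351, 412)
Ratio at component: 412 / 41 = 10.0488

λ ≈ 10.0488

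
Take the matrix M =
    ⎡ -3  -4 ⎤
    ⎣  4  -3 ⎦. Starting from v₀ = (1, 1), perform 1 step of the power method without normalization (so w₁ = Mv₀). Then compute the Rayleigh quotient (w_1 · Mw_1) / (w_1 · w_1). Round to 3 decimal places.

λ ≈ -3.000

w1 = Mv₀ = (-7, 1)
Mw1 = (17, -31)
w1·Mw1 = (-7)·17 + 1·(-31) = -150; w1·w1 = (-7)·(-7) + 1·1 = 50
λ ≈ -150/50 = -3.000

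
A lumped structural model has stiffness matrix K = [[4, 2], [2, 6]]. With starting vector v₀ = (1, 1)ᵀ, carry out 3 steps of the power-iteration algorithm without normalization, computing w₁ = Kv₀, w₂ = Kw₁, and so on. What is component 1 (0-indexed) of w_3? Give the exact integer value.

440

w1 = Kv₀ = (6, 8)
w2 = Kw1 = (40, 60)
w3 = Kw2 = (280, 440)
The requested component of w3 is 440.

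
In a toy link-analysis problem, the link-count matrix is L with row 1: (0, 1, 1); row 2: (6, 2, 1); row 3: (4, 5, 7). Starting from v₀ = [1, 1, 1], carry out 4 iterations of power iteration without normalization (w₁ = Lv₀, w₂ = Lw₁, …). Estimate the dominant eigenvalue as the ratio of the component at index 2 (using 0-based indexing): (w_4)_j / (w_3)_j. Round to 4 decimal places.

w1 = Lv₀ = (0·1 + 1·1 + 1·1; 6·1 + 2·1 + 1·1; 4·1 + 5·1 + 7·1) = (2, 9, 16)
w2 = Lw1 = (0·2 + 1·9 + 1·16; 6·2 + 2·9 + 1·16; 4·2 + 5·9 + 7·16) = (25, 46, 165)
w3 = Lw2 = (211, 407, 1485)
w4 = Lw3 = (1892, 3565, 13274)
Ratio at component: 13274 / 1485 = 8.9387

8.9387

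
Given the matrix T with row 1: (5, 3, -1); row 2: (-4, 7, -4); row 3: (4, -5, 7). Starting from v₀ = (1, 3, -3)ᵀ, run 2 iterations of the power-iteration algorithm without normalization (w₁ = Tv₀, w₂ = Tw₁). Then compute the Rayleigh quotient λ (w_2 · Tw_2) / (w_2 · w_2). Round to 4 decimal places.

w1 = Tv₀ = (5·1 + 3·3 + (-1)·(-3); (-4)·1 + 7·3 + (-4)·(-3); 4·1 + (-5)·3 + 7·(-3)) = (17, 29, -32)
w2 = Tw1 = (5·17 + 3·29 + (-1)·(-32); (-4)·17 + 7·29 + (-4)·(-32); 4·17 + (-5)·29 + 7·(-32)) = (204, 263, -301)
Tw2 = (2110, 2229, -2606)
w2·Tw2 = 204·2110 + 263·2229 + (-301)·(-2606) = 1801073; w2·w2 = 204·204 + 263·263 + (-301)·(-301) = 201386
λ ≈ 1801073/201386 = 8.9434

8.9434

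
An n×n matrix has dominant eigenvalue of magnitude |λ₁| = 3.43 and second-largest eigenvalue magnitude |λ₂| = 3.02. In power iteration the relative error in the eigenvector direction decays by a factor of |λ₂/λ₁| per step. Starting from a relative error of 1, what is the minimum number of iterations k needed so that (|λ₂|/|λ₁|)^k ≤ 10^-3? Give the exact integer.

|λ₂/λ₁| = 3.02/3.43 = 0.88047
Need k ≥ ln(10^-3) / ln(0.88047) = -6.9078 / -0.1273 ≈ 54.262
Smallest integer k satisfying the bound: 55

55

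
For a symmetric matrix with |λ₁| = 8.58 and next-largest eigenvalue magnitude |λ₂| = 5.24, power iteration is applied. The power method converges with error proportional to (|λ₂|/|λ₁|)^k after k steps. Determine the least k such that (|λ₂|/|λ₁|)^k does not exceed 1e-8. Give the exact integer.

|λ₂/λ₁| = 5.24/8.58 = 0.61072
Need k ≥ ln(1e-8) / ln(0.61072) = -18.4207 / -0.4931 ≈ 37.356
Smallest integer k satisfying the bound: 38

38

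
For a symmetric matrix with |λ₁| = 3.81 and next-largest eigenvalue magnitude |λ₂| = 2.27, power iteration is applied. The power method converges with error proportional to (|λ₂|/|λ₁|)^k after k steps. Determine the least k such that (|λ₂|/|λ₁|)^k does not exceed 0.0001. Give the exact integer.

|λ₂/λ₁| = 2.27/3.81 = 0.59580
Need k ≥ ln(0.0001) / ln(0.59580) = -9.2103 / -0.5178 ≈ 17.786
Smallest integer k satisfying the bound: 18

18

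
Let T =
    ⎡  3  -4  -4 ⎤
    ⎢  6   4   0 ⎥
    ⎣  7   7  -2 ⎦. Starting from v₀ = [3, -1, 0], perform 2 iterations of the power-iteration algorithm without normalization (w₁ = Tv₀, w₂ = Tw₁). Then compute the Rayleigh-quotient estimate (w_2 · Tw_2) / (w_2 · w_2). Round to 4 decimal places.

w1 = Tv₀ = (3·3 + (-4)·(-1) + (-4)·0; 6·3 + 4·(-1) + 0·0; 7·3 + 7·(-1) + (-2)·0) = (13, 14, 14)
w2 = Tw1 = (3·13 + (-4)·14 + (-4)·14; 6·13 + 4·14 + 0·14; 7·13 + 7·14 + (-2)·14) = (-73, 134, 161)
Tw2 = (-1399, 98, 105)
w2·Tw2 = (-73)·(-1399) + 134·98 + 161·105 = 132164; w2·w2 = (-73)·(-73) + 134·134 + 161·161 = 49206
λ ≈ 132164/49206 = 2.6859

λ ≈ 2.6859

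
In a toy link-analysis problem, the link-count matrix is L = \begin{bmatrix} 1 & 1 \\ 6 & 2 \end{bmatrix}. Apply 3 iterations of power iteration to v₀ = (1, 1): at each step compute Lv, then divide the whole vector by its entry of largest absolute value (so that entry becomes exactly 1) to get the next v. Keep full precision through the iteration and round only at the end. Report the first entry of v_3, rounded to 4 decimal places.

Lv0 = (2.00000, 8.00000); divide by 8.00000 → v1 = (0.25000, 1.00000)
Lv1 = (1.25000, 3.50000); divide by 3.50000 → v2 = (0.35714, 1.00000)
Lv2 = (1.35714, 4.14286); divide by 4.14286 → v3 = (0.32759, 1.00000)
Requested entry of v3: 38/116 = 0.3276

0.3276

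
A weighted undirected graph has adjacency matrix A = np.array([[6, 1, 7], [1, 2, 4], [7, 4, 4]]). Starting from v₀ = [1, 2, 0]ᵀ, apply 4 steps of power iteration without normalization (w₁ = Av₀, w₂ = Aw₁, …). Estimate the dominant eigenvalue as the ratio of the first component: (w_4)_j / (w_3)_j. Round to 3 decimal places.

λ ≈ 13.377

w1 = Av₀ = (8, 5, 15)
w2 = Aw1 = (158, 78, 136)
w3 = Aw2 = (1978, 858, 1962)
w4 = Aw3 = (26460, 11542, 25126)
Ratio at component: 26460 / 1978 = 13.377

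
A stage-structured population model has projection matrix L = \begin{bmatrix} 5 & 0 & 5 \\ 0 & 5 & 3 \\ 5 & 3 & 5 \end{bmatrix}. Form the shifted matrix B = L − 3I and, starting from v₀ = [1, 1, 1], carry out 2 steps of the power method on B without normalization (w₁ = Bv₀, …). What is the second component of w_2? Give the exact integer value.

B = L − 3I has rows (2, 0, 5); (0, 2, 3); (5, 3, 2)
w1 = Bv₀ = (7, 5, 10)
w2 = Bw1 = (64, 40, 70)
Requested component of w2: 40

40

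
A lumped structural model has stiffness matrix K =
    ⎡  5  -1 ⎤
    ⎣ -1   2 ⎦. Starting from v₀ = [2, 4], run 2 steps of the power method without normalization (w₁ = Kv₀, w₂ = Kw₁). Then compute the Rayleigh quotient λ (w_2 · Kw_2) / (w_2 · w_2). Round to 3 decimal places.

w1 = Kv₀ = (5·2 + (-1)·4; (-1)·2 + 2·4) = (6, 6)
w2 = Kw1 = (5·6 + (-1)·6; (-1)·6 + 2·6) = (24, 6)
Kw2 = (114, -12)
w2·Kw2 = 24·114 + 6·(-12) = 2664; w2·w2 = 24·24 + 6·6 = 612
λ ≈ 2664/612 = 4.353

λ ≈ 4.353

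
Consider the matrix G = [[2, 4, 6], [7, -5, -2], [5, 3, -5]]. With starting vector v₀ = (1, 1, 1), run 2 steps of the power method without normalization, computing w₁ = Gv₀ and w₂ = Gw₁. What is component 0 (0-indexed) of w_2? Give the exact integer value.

w1 = Gv₀ = (12, 0, 3)
w2 = Gw1 = (42, 78, 45)
The requested component of w2 is 42.

42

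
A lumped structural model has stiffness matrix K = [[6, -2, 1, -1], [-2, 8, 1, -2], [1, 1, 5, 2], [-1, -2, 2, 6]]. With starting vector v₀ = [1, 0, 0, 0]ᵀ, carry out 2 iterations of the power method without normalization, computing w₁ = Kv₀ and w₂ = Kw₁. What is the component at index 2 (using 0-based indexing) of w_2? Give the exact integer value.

w1 = Kv₀ = (6·1 + (-2)·0 + 1·0 + (-1)·0; (-2)·1 + 8·0 + 1·0 + (-2)·0; 1·1 + 1·0 + 5·0 + 2·0; (-1)·1 + (-2)·0 + 2·0 + 6·0) = (6, -2, 1, -1)
w2 = Kw1 = (6·6 + (-2)·(-2) + 1·1 + (-1)·(-1); (-2)·6 + 8·(-2) + 1·1 + (-2)·(-1); 1·6 + 1·(-2) + 5·1 + 2·(-1); (-1)·6 + (-2)·(-2) + 2·1 + 6·(-1)) = (42, -25, 7, -6)
The requested component of w2 is 7.

7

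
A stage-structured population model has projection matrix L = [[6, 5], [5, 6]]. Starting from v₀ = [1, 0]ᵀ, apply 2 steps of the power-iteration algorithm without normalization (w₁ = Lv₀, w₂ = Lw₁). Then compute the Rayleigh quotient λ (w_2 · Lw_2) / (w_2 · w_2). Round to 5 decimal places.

w1 = Lv₀ = (6, 5)
w2 = Lw1 = (61, 60)
Lw2 = (666, 665)
w2·Lw2 = 61·666 + 60·665 = 80526; w2·w2 = 61·61 + 60·60 = 7321
λ ≈ 80526/7321 = 10.99932

10.99932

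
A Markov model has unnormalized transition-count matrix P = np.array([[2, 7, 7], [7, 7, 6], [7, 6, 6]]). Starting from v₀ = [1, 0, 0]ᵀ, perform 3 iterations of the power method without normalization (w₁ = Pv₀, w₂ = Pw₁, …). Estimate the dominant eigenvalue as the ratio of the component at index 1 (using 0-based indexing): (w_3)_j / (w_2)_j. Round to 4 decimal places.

w1 = Pv₀ = (2·1 + 7·0 + 7·0; 7·1 + 7·0 + 6·0; 7·1 + 6·0 + 6·0) = (2, 7, 7)
w2 = Pw1 = (2·2 + 7·7 + 7·7; 7·2 + 7·7 + 6·7; 7·2 + 6·7 + 6·7) = (102, 105, 98)
w3 = Pw2 = (1625, 2037, 1932)
Ratio at component: 2037 / 105 = 19.4000

λ ≈ 19.4000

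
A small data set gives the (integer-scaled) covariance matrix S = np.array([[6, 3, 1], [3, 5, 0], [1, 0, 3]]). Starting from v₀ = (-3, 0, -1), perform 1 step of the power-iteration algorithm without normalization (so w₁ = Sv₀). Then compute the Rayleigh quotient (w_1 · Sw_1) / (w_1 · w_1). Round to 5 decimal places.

λ ≈ 8.22803

w1 = Sv₀ = (-19, -9, -6)
Sw1 = (-147, -102, -37)
w1·Sw1 = (-19)·(-147) + (-9)·(-102) + (-6)·(-37) = 3933; w1·w1 = (-19)·(-19) + (-9)·(-9) + (-6)·(-6) = 478
λ ≈ 3933/478 = 8.22803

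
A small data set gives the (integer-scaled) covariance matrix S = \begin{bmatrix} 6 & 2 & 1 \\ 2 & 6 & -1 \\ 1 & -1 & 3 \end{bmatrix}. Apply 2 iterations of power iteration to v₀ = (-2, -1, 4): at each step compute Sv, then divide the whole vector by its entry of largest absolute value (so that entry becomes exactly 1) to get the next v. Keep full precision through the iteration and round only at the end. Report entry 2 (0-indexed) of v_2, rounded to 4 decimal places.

-0.3217

Sv0 = (-10.00000, -14.00000, 11.00000); divide by -14.00000 → v1 = (0.71429, 1.00000, -0.78571)
Sv1 = (5.50000, 8.21429, -2.64286); divide by 8.21429 → v2 = (0.66957, 1.00000, -0.32174)
Requested entry of v2: 37/-115 = -0.3217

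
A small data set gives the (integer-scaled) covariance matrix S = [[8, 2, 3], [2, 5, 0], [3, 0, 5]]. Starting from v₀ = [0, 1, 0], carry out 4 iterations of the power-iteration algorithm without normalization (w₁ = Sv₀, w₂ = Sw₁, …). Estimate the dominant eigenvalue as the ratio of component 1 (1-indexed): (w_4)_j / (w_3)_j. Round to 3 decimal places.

10.528

w1 = Sv₀ = (2, 5, 0)
w2 = Sw1 = (26, 29, 6)
w3 = Sw2 = (284, 197, 108)
w4 = Sw3 = (2990, 1553, 1392)
Ratio at component: 2990 / 284 = 10.528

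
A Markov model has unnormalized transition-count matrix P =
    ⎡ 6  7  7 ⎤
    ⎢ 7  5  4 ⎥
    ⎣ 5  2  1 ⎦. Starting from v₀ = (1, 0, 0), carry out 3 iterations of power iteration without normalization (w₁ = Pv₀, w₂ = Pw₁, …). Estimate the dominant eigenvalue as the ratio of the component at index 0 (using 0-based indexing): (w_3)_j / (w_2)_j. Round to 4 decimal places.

w1 = Pv₀ = (6·1 + 7·0 + 7·0; 7·1 + 5·0 + 4·0; 5·1 + 2·0 + 1·0) = (6, 7, 5)
w2 = Pw1 = (6·6 + 7·7 + 7·5; 7·6 + 5·7 + 4·5; 5·6 + 2·7 + 1·5) = (120, 97, 49)
w3 = Pw2 = (1742, 1521, 843)
Ratio at component: 1742 / 120 = 14.5167

λ ≈ 14.5167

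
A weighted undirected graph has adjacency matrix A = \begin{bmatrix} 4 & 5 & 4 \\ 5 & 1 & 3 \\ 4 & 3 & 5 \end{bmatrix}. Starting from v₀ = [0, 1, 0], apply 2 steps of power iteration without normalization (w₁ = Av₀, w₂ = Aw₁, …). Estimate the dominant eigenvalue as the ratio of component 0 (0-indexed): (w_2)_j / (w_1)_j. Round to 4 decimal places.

w1 = Av₀ = (5, 1, 3)
w2 = Aw1 = (37, 35, 38)
Ratio at component: 37 / 5 = 7.4000

λ ≈ 7.4000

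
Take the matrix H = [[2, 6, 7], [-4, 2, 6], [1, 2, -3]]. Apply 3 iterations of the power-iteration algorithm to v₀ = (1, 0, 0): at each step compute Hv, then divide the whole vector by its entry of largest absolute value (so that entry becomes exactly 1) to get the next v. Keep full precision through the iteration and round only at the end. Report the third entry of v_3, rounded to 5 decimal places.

0.04027

Hv0 = (2.000000, -4.000000, 1.000000); divide by -4.000000 → v1 = (-0.500000, 1.000000, -0.250000)
Hv1 = (3.250000, 2.500000, 2.250000); divide by 3.250000 → v2 = (1.000000, 0.769231, 0.692308)
Hv2 = (11.461538, 1.692308, 0.461538); divide by 11.461538 → v3 = (1.000000, 0.147651, 0.040268)
Requested entry of v3: -6/-149 = 0.04027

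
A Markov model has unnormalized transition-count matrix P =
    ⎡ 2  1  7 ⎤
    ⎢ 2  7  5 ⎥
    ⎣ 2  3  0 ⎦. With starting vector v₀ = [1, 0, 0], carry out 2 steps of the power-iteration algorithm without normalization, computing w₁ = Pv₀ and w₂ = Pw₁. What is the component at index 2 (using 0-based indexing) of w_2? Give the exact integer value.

w1 = Pv₀ = (2·1 + 1·0 + 7·0; 2·1 + 7·0 + 5·0; 2·1 + 3·0 + 0·0) = (2, 2, 2)
w2 = Pw1 = (2·2 + 1·2 + 7·2; 2·2 + 7·2 + 5·2; 2·2 + 3·2 + 0·2) = (20, 28, 10)
The requested component of w2 is 10.

10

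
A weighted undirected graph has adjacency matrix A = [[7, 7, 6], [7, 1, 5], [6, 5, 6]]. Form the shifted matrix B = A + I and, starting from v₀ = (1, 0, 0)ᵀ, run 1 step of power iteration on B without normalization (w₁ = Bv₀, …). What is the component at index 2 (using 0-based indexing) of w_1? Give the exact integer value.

6

B = A + I has rows (8, 7, 6); (7, 2, 5); (6, 5, 7)
w1 = Bv₀ = (8, 7, 6)
Requested component of w1: 6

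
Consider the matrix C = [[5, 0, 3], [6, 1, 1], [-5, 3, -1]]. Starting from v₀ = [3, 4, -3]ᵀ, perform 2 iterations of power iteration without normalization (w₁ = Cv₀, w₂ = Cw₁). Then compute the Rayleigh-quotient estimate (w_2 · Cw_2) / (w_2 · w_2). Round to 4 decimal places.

4.5157

w1 = Cv₀ = (6, 19, 0)
w2 = Cw1 = (30, 55, 27)
Cw2 = (231, 262, -12)
w2·Cw2 = 30·231 + 55·262 + 27·(-12) = 21016; w2·w2 = 30·30 + 55·55 + 27·27 = 4654
λ ≈ 21016/4654 = 4.5157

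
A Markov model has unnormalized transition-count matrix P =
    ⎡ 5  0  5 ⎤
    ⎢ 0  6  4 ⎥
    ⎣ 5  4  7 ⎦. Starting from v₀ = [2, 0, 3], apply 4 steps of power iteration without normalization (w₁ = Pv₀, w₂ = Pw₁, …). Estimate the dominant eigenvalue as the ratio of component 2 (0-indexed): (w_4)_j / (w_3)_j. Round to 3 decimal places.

w1 = Pv₀ = (5·2 + 0·0 + 5·3; 0·2 + 6·0 + 4·3; 5·2 + 4·0 + 7·3) = (25, 12, 31)
w2 = Pw1 = (5·25 + 0·12 + 5·31; 0·25 + 6·12 + 4·31; 5·25 + 4·12 + 7·31) = (280, 196, 390)
w3 = Pw2 = (3350, 2736, 4914)
w4 = Pw3 = (41320, 36072, 62092)
Ratio at component: 62092 / 4914 = 12.636

λ ≈ 12.636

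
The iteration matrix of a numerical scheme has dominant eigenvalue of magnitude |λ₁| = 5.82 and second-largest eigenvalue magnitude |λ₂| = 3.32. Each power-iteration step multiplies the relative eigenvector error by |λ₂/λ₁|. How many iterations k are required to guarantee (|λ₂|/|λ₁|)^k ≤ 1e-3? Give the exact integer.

|λ₂/λ₁| = 3.32/5.82 = 0.57045
Need k ≥ ln(1e-3) / ln(0.57045) = -6.9078 / -0.5613 ≈ 12.306
Smallest integer k satisfying the bound: 13

13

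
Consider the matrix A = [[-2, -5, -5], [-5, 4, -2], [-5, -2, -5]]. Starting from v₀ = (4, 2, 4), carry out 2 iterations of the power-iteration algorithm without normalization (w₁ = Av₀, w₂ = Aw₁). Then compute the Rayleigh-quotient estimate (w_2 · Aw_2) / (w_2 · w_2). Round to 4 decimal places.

w1 = Av₀ = ((-2)·4 + (-5)·2 + (-5)·4; (-5)·4 + 4·2 + (-2)·4; (-5)·4 + (-2)·2 + (-5)·4) = (-38, -20, -44)
w2 = Aw1 = ((-2)·(-38) + (-5)·(-20) + (-5)·(-44); (-5)·(-38) + 4·(-20) + (-2)·(-44); (-5)·(-38) + (-2)·(-20) + (-5)·(-44)) = (396, 198, 450)
Aw2 = (-4032, -2088, -4626)
w2·Aw2 = 396·(-4032) + 198·(-2088) + 450·(-4626) = -4091796; w2·w2 = 396·396 + 198·198 + 450·450 = 398520
λ ≈ -4091796/398520 = -10.2675

λ ≈ -10.2675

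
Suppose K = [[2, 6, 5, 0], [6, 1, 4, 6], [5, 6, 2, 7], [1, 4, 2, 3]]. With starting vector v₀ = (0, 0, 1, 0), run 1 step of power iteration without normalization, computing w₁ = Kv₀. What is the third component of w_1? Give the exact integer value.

w1 = Kv₀ = (2·0 + 6·0 + 5·1 + 0·0; 6·0 + 1·0 + 4·1 + 6·0; 5·0 + 6·0 + 2·1 + 7·0; 1·0 + 4·0 + 2·1 + 3·0) = (5, 4, 2, 2)
The requested component of w1 is 2.

2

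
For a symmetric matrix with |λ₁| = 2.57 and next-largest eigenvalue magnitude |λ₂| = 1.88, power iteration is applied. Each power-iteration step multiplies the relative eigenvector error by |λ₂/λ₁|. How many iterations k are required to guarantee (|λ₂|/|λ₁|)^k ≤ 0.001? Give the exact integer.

23

|λ₂/λ₁| = 1.88/2.57 = 0.73152
Need k ≥ ln(0.001) / ln(0.73152) = -6.9078 / -0.3126 ≈ 22.095
Smallest integer k satisfying the bound: 23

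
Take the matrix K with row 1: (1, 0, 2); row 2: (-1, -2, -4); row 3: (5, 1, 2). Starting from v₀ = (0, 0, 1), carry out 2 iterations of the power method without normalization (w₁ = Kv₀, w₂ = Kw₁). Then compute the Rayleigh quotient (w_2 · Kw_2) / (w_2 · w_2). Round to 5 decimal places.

5.14286

w1 = Kv₀ = (1·0 + 0·0 + 2·1; (-1)·0 + (-2)·0 + (-4)·1; 5·0 + 1·0 + 2·1) = (2, -4, 2)
w2 = Kw1 = (1·2 + 0·(-4) + 2·2; (-1)·2 + (-2)·(-4) + (-4)·2; 5·2 + 1·(-4) + 2·2) = (6, -2, 10)
Kw2 = (26, -42, 48)
w2·Kw2 = 6·26 + (-2)·(-42) + 10·48 = 720; w2·w2 = 6·6 + (-2)·(-2) + 10·10 = 140
λ ≈ 720/140 = 5.14286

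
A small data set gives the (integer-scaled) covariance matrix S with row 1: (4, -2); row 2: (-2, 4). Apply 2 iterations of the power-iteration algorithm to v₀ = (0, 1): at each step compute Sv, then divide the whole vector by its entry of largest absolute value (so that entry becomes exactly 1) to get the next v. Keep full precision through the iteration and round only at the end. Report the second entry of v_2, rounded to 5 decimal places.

Sv0 = (-2.000000, 4.000000); divide by 4.000000 → v1 = (-0.500000, 1.000000)
Sv1 = (-4.000000, 5.000000); divide by 5.000000 → v2 = (-0.800000, 1.000000)
Requested entry of v2: 20/20 = 1.00000

1.00000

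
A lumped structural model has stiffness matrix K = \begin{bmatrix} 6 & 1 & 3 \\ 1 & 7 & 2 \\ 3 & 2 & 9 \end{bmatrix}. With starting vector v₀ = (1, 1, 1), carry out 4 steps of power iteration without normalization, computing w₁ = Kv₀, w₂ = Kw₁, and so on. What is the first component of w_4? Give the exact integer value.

w1 = Kv₀ = (10, 10, 14)
w2 = Kw1 = (112, 108, 176)
w3 = Kw2 = (1308, 1220, 2136)
w4 = Kw3 = (15476, 14120, 25588)
The requested component of w4 is 15476.

15476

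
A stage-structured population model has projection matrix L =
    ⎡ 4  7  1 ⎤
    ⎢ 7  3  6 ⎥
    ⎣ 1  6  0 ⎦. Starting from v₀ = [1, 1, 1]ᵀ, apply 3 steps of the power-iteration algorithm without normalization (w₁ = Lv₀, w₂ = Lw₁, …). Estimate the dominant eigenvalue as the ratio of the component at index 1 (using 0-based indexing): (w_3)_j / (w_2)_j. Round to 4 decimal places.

w1 = Lv₀ = (4·1 + 7·1 + 1·1; 7·1 + 3·1 + 6·1; 1·1 + 6·1 + 0·1) = (12, 16, 7)
w2 = Lw1 = (4·12 + 7·16 + 1·7; 7·12 + 3·16 + 6·7; 1·12 + 6·16 + 0·7) = (167, 174, 108)
w3 = Lw2 = (1994, 2339, 1211)
Ratio at component: 2339 / 174 = 13.4425

λ ≈ 13.4425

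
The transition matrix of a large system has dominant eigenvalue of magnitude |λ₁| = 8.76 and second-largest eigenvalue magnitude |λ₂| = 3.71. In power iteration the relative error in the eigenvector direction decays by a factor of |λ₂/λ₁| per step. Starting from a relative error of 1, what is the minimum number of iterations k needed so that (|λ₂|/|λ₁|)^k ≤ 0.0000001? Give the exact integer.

19

|λ₂/λ₁| = 3.71/8.76 = 0.42352
Need k ≥ ln(0.0000001) / ln(0.42352) = -16.1181 / -0.8592 ≈ 18.760
Smallest integer k satisfying the bound: 19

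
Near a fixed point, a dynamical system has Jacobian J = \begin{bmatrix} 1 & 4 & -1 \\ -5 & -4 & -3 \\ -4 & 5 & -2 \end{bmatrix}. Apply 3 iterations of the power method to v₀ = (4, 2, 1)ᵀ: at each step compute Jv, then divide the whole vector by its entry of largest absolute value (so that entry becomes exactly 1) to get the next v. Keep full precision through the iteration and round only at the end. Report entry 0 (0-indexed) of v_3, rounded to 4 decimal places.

0.3597

Jv0 = (11.00000, -31.00000, -8.00000); divide by -31.00000 → v1 = (-0.35484, 1.00000, 0.25806)
Jv1 = (3.38710, -3.00000, 5.90323); divide by 5.90323 → v2 = (0.57377, -0.50820, 1.00000)
Jv2 = (-2.45902, -3.83607, -6.83607); divide by -6.83607 → v3 = (0.35971, 0.56115, 1.00000)
Requested entry of v3: 450/1251 = 0.3597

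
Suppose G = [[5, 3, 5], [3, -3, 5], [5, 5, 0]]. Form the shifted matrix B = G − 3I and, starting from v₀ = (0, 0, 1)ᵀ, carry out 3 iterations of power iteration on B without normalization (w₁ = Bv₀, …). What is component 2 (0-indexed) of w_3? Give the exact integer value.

B = G − 3I has rows (2, 3, 5); (3, -6, 5); (5, 5, -3)
w1 = Bv₀ = (2·0 + 3·0 + 5·1; 3·0 + (-6)·0 + 5·1; 5·0 + 5·0 + (-3)·1) = (5, 5, -3)
w2 = Bw1 = (2·5 + 3·5 + 5·(-3); 3·5 + (-6)·5 + 5·(-3); 5·5 + 5·5 + (-3)·(-3)) = (10, -30, 59)
w3 = Bw2 = (225, 505, -277)
Requested component of w3: -277

-277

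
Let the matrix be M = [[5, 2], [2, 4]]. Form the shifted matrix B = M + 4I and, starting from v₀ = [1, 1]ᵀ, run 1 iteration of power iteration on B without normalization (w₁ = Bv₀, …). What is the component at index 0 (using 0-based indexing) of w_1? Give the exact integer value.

B = M + 4I has rows (9, 2); (2, 8)
w1 = Bv₀ = (11, 10)
Requested component of w1: 11

11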